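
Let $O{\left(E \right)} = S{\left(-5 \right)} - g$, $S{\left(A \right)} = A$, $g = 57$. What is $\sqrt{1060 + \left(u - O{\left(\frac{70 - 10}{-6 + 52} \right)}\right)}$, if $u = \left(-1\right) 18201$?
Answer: $i \sqrt{17079} \approx 130.69 i$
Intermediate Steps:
$O{\left(E \right)} = -62$ ($O{\left(E \right)} = -5 - 57 = -62$)
$u = -18201$
$\sqrt{1060 + \left(u - O{\left(\frac{70 - 10}{-6 + 52} \right)}\right)} = \sqrt{1060 - 18139} = \sqrt{-17079} = i \sqrt{17079}$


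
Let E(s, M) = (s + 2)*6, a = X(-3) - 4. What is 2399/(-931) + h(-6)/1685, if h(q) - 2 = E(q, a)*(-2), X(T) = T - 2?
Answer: -799153/313747 ≈ -2.5471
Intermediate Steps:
X(T) = -2 + T
a = -9 (a = (-2 - 3) - 4 = -5 - 4 = -9)
E(s, M) = 12 + 6*s (E(s, M) = (2 + s)*6 = 12 + 6*s)
h(q) = -22 - 12*q (h(q) = 2 + (12 + 6*q)*(-2) = 2 + (-24 - 12*q) = -22 - 12*q)
2399/(-931) + h(-6)/1685 = 2399/(-931) + (-22 - 12*(-6))/1685 = 2399*(-1/931) + (-22 + 72)*(1/1685) = -2399/931 + 50*(1/1685) = -2399/931 + 10/337 = -799153/313747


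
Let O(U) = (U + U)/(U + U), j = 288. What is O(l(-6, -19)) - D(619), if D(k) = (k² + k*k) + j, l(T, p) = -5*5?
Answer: -766609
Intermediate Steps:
l(T, p) = -25
O(U) = 1 (O(U) = (2*U)/((2*U)) = (2*U)*(1/(2*U)) = 1)
D(k) = 288 + 2*k² (D(k) = (k² + k*k) + 288 = (k² + k²) + 288 = 2*k² + 288 = 288 + 2*k²)
O(l(-6, -19)) - D(619) = 1 - (288 + 2*619²) = 1 - (288 + 2*383161) = 1 - (288 + 766322) = 1 - 1*766610 = 1 - 766610 = -766609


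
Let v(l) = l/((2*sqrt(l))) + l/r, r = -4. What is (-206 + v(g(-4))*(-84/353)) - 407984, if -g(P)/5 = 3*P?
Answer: -144089810/353 - 84*sqrt(15)/353 ≈ -4.0819e+5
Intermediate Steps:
g(P) = -15*P
v(l) = sqrt(l)/2 - l/4 (v(l) = l/((2*sqrt(l))) + l/(-4) = l*(1/(2*sqrt(l))) + l*(-1/4) = sqrt(l)/2 - l/4)
(-206 + v(g(-4))*(-84/353)) - 407984 = (-206 + (sqrt(-15*(-4))/2 - (-15)*(-4)/4)*(-84/353)) - 407984 = (-206 + (sqrt(60)/2 - 1/4*60)*(-84*1/353)) - 407984 = (-206 + ((2*sqrt(15))/2 - 15)*(-84/353)) - 407984 = (-206 + (sqrt(15) - 15)*(-84/353)) - 407984 = (-206 + (-15 + sqrt(15))*(-84/353)) - 407984 = (-206 + (1260/353 - 84*sqrt(15)/353)) - 407984 = (-71458/353 - 84*sqrt(15)/353) - 407984 = -144089810/353 - 84*sqrt(15)/353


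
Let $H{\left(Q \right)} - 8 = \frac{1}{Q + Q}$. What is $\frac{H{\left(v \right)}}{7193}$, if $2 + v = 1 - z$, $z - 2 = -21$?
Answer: $\frac{289}{258948} \approx 0.0011161$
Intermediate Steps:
$z = -19$ ($z = 2 - 21 = -19$)
$v = 18$ ($v = -2 + \left(1 - -19\right) = -2 + \left(1 + 19\right) = -2 + 20 = 18$)
$H{\left(Q \right)} = 8 + \frac{1}{2 Q}$ ($H{\left(Q \right)} = 8 + \frac{1}{Q + Q} = 8 + \frac{1}{2 Q}$)
$\frac{H{\left(v \right)}}{7193} = \frac{8 + \frac{1}{2 \cdot 18}}{7193} = \left(8 + \frac{1}{2} \cdot \frac{1}{18}\right) \frac{1}{7193} = \left(8 + \frac{1}{36}\right) \frac{1}{7193} = \frac{289}{36} \cdot \frac{1}{7193} = \frac{289}{258948}$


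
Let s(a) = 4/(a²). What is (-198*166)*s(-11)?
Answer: -11952/11 ≈ -1086.5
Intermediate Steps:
s(a) = 4/a²
(-198*166)*s(-11) = (-198*166)*(4/(-11)²) = -131472/121 = -32868*4/121 = -11952/11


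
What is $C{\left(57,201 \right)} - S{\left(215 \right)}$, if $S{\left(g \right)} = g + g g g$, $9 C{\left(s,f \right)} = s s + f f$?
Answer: $-9933740$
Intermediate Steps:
$C{\left(s,f \right)} = \frac{f^{2}}{9} + \frac{s^{2}}{9}$ ($C{\left(s,f \right)} = \frac{s s + f f}{9} = \frac{s^{2} + f^{2}}{9} = \frac{f^{2} + s^{2}}{9} = \frac{f^{2}}{9} + \frac{s^{2}}{9}$)
$S{\left(g \right)} = g + g^{3}$ ($S{\left(g \right)} = g + g g^{2} = g + g^{3}$)
$C{\left(57,201 \right)} - S{\left(215 \right)} = \left(\frac{201^{2}}{9} + \frac{57^{2}}{9}\right) - \left(215 + 215^{3}\right) = \left(\frac{1}{9} \cdot 40401 + \frac{1}{9} \cdot 3249\right) - \left(215 + 9938375\right) = \left(4489 + 361\right) - 9938590 = 4850 - 9938590 = -9933740$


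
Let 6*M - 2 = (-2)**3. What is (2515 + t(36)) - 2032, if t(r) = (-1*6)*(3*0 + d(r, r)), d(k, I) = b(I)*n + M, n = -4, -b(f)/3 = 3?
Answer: 273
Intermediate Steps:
b(f) = -9 (b(f) = -3*3 = -9)
M = -1 (M = 1/3 + (1/6)*(-2)**3 = 1/3 + (1/6)*(-8) = 1/3 - 4/3 = -1)
d(k, I) = 35 (d(k, I) = -9*(-4) - 1 = 36 - 1 = 35)
t(r) = -210 (t(r) = (-1*6)*(3*0 + 35) = -6*(0 + 35) = -6*35 = -210)
(2515 + t(36)) - 2032 = (2515 - 210) - 2032 = 2305 - 2032 = 273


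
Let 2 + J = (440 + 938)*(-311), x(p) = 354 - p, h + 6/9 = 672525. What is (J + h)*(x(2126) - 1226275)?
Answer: -299599667657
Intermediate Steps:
h = 2017573/3 (h = -⅔ + 672525 = 2017573/3 ≈ 6.7252e+5)
J = -428560 (J = -2 + (440 + 938)*(-311) = -2 + 1378*(-311) = -2 - 428558 = -428560)
(J + h)*(x(2126) - 1226275) = (-428560 + 2017573/3)*((354 - 1*2126) - 1226275) = 731893*((354 - 2126) - 1226275)/3 = 731893*(-1772 - 1226275)/3 = (731893/3)*(-1228047) = -299599667657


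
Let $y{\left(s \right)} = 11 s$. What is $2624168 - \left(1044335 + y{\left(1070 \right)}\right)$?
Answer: $1568063$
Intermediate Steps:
$2624168 - \left(1044335 + y{\left(1070 \right)}\right) = 2624168 - \left(1044335 + 11 \cdot 1070\right) = 2624168 - \left(1044335 + 11770\right) = 2624168 - 1056105 = 1568063$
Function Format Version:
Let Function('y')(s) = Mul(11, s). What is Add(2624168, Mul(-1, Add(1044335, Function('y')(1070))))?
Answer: 1568063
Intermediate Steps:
Add(2624168, Mul(-1, Add(1044335, Function('y')(1070)))) = Add(2624168, Mul(-1, Add(1044335, Mul(11, 1070)))) = Add(2624168, Mul(-1, Add(1044335, 11770))) = Add(2624168, Mul(-1, 1056105)) = Add(2624168, -1056105) = 1568063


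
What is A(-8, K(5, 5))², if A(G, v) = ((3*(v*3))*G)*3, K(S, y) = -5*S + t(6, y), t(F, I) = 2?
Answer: 24681024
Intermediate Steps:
K(S, y) = 2 - 5*S (K(S, y) = -5*S + 2 = 2 - 5*S)
A(G, v) = 27*G*v (A(G, v) = ((3*(3*v))*G)*3 = ((9*v)*G)*3 = (9*G*v)*3 = 27*G*v)
A(-8, K(5, 5))² = (27*(-8)*(2 - 5*5))² = (27*(-8)*(2 - 25))² = (27*(-8)*(-23))² = 4968² = 24681024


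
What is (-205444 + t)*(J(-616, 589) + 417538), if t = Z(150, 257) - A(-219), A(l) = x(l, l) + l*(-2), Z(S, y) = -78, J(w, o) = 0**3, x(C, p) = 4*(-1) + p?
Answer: -85903015506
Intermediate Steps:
x(C, p) = -4 + p
J(w, o) = 0
A(l) = -4 - l (A(l) = (-4 + l) + l*(-2) = (-4 + l) - 2*l = -4 - l)
t = -293 (t = -78 - (-4 - 1*(-219)) = -78 - (-4 + 219) = -78 - 1*215 = -78 - 215 = -293)
(-205444 + t)*(J(-616, 589) + 417538) = (-205444 - 293)*(0 + 417538) = -205737*417538 = -85903015506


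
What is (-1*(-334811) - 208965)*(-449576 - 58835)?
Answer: -63981490706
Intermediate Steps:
(-1*(-334811) - 208965)*(-449576 - 58835) = (334811 - 208965)*(-508411) = 125846*(-508411) = -63981490706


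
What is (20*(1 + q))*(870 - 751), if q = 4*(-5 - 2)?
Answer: -64260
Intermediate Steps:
q = -28 (q = 4*(-7) = -28)
(20*(1 + q))*(870 - 751) = (20*(1 - 28))*(870 - 751) = (20*(-27))*119 = -540*119 = -64260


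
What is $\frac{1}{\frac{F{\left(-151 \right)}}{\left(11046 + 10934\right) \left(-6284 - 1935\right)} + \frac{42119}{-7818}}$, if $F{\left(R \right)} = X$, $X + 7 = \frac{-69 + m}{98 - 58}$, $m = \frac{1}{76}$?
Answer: $- \frac{306681714537600}{1652229089129599} \approx -0.18562$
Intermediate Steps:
$m = \frac{1}{76} \approx 0.013158$
$X = - \frac{26523}{3040}$ ($X = -7 + \frac{-69 + \frac{1}{76}}{98 - 58} = -7 - \frac{5243}{76 \cdot 40} = -7 - \frac{5243}{3040} = - \frac{26523}{3040} \approx -8.7247$)
$F{\left(R \right)} = - \frac{26523}{3040}$
$\frac{1}{\frac{F{\left(-151 \right)}}{\left(11046 + 10934\right) \left(-6284 - 1935\right)} + \frac{42119}{-7818}} = \frac{1}{- \frac{26523}{3040 \left(11046 + 10934\right) \left(-6284 - 1935\right)} + \frac{42119}{-7818}} = \frac{1}{- \frac{26523}{3040 \cdot 21980 \left(-8219\right)} + 42119 \left(- \frac{1}{7818}\right)} = \frac{1}{- \frac{26523}{3040 \left(-180653620\right)} - \frac{42119}{7818}} = \frac{1}{\left(- \frac{26523}{3040}\right) \left(- \frac{1}{180653620}\right) - \frac{42119}{7818}} = \frac{1}{\frac{3789}{78455286400} - \frac{42119}{7818}} = \frac{1}{- \frac{1652229089129599}{306681714537600}} = - \frac{306681714537600}{1652229089129599}$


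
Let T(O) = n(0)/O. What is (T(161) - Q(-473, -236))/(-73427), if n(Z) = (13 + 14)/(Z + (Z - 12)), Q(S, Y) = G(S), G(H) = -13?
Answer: -8363/47286988 ≈ -0.00017686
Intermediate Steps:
Q(S, Y) = -13
n(Z) = 27/(-12 + 2*Z) (n(Z) = 27/(Z + (-12 + Z)) = 27/(-12 + 2*Z))
T(O) = -9/(4*O) (T(O) = (27/(2*(-6 + 0)))/O = ((27/2)/(-6))/O = ((27/2)*(-⅙))/O = -9/(4*O))
(T(161) - Q(-473, -236))/(-73427) = (-9/4/161 - 1*(-13))/(-73427) = (-9/4*1/161 + 13)*(-1/73427) = (-9/644 + 13)*(-1/73427) = (8363/644)*(-1/73427) = -8363/47286988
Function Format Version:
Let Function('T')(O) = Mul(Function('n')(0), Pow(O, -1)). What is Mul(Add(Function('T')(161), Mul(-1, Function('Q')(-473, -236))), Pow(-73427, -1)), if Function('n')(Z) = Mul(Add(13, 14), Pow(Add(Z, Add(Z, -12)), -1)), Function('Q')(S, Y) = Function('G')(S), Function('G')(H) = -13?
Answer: Rational(-8363, 47286988) ≈ -0.00017686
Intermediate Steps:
Function('Q')(S, Y) = -13
Function('n')(Z) = Mul(27, Pow(Add(-12, Mul(2, Z)), -1)) (Function('n')(Z) = Mul(27, Pow(Add(Z, Add(-12, Z)), -1)) = Mul(27, Pow(Add(-12, Mul(2, Z)), -1)))
Function('T')(O) = Mul(Rational(-9, 4), Pow(O, -1)) (Function('T')(O) = Mul(Mul(Rational(27, 2), Pow(Add(-6, 0), -1)), Pow(O, -1)) = Mul(Mul(Rational(27, 2), Pow(-6, -1)), Pow(O, -1)) = Mul(Mul(Rational(27, 2), Rational(-1, 6)), Pow(O, -1)) = Mul(Rational(-9, 4), Pow(O, -1)))
Mul(Add(Function('T')(161), Mul(-1, Function('Q')(-473, -236))), Pow(-73427, -1)) = Mul(Add(Mul(Rational(-9, 4), Pow(161, -1)), Mul(-1, -13)), Pow(-73427, -1)) = Mul(Add(Mul(Rational(-9, 4), Rational(1, 161)), 13), Rational(-1, 73427)) = Mul(Add(Rational(-9, 644), 13), Rational(-1, 73427)) = Mul(Rational(8363, 644), Rational(-1, 73427)) = Rational(-8363, 47286988)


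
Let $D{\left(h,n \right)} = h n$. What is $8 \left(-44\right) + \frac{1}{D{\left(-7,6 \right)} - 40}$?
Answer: $- \frac{28865}{82} \approx -352.01$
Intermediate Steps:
$8 \left(-44\right) + \frac{1}{D{\left(-7,6 \right)} - 40} = 8 \left(-44\right) + \frac{1}{\left(-7\right) 6 - 40} = -352 + \frac{1}{-42 - 40} = -352 + \frac{1}{-82} = -352 - \frac{1}{82} = - \frac{28865}{82}$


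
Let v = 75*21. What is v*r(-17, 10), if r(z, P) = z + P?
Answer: -11025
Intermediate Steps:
r(z, P) = P + z
v = 1575
v*r(-17, 10) = 1575*(10 - 17) = 1575*(-7) = -11025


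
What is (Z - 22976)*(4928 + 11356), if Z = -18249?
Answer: -671307900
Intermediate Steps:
(Z - 22976)*(4928 + 11356) = (-18249 - 22976)*(4928 + 11356) = -41225*16284 = -671307900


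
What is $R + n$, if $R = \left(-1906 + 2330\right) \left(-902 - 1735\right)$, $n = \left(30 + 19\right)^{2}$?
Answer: $-1115687$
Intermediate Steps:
$n = 2401$ ($n = 49^{2} = 2401$)
$R = -1118088$ ($R = 424 \left(-2637\right) = -1118088$)
$R + n = -1118088 + 2401 = -1115687$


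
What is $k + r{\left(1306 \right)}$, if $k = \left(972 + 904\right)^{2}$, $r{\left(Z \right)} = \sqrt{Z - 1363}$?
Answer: $3519376 + i \sqrt{57} \approx 3.5194 \cdot 10^{6} + 7.5498 i$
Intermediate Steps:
$r{\left(Z \right)} = \sqrt{-1363 + Z}$
$k = 3519376$ ($k = 1876^{2} = 3519376$)
$k + r{\left(1306 \right)} = 3519376 + \sqrt{-1363 + 1306} = 3519376 + \sqrt{-57} = 3519376 + i \sqrt{57}$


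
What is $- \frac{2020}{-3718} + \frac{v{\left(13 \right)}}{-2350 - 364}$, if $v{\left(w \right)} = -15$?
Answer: $\frac{2769025}{5045326} \approx 0.54883$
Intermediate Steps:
$- \frac{2020}{-3718} + \frac{v{\left(13 \right)}}{-2350 - 364} = - \frac{2020}{-3718} - \frac{15}{-2350 - 364} = \left(-2020\right) \left(- \frac{1}{3718}\right) - \frac{15}{-2714} = \frac{1010}{1859} - - \frac{15}{2714} = \frac{1010}{1859} + \frac{15}{2714} = \frac{2769025}{5045326}$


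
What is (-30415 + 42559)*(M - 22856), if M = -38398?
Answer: -743868576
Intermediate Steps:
(-30415 + 42559)*(M - 22856) = (-30415 + 42559)*(-38398 - 22856) = 12144*(-61254) = -743868576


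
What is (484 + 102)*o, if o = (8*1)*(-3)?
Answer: -14064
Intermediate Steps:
o = -24 (o = 8*(-3) = -24)
(484 + 102)*o = (484 + 102)*(-24) = 586*(-24) = -14064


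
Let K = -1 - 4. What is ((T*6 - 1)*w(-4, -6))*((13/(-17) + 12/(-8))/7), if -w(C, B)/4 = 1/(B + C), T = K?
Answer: 341/85 ≈ 4.0118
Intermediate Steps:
K = -5
T = -5
w(C, B) = -4/(B + C)
((T*6 - 1)*w(-4, -6))*((13/(-17) + 12/(-8))/7) = ((-5*6 - 1)*(-4/(-6 - 4)))*((13/(-17) + 12/(-8))/7) = ((-30 - 1)*(-4/(-10)))*((13*(-1/17) + 12*(-⅛))*(⅐)) = (-(-124)*(-1)/10)*((-13/17 - 3/2)*(⅐)) = (-31*⅖)*(-77/34*⅐) = -62/5*(-11/34) = 341/85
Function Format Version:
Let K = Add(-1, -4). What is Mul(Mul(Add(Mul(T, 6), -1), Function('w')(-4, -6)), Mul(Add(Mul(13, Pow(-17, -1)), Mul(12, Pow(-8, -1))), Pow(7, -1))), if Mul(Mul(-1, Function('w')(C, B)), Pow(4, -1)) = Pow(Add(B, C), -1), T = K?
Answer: Rational(341, 85) ≈ 4.0118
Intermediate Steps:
K = -5
T = -5
Function('w')(C, B) = Mul(-4, Pow(Add(B, C), -1))
Mul(Mul(Add(Mul(T, 6), -1), Function('w')(-4, -6)), Mul(Add(Mul(13, Pow(-17, -1)), Mul(12, Pow(-8, -1))), Pow(7, -1))) = Mul(Mul(Add(Mul(-5, 6), -1), Mul(-4, Pow(Add(-6, -4), -1))), Mul(Add(Mul(13, Pow(-17, -1)), Mul(12, Pow(-8, -1))), Pow(7, -1))) = Mul(Mul(Add(-30, -1), Mul(-4, Pow(-10, -1))), Mul(Add(Mul(13, Rational(-1, 17)), Mul(12, Rational(-1, 8))), Rational(1, 7))) = Mul(Mul(-31, Mul(-4, Rational(-1, 10))), Mul(Add(Rational(-13, 17), Rational(-3, 2)), Rational(1, 7))) = Mul(Mul(-31, Rational(2, 5)), Mul(Rational(-77, 34), Rational(1, 7))) = Mul(Rational(-62, 5), Rational(-11, 34)) = Rational(341, 85)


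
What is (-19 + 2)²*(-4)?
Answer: -1156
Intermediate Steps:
(-19 + 2)²*(-4) = (-17)²*(-4) = 289*(-4) = -1156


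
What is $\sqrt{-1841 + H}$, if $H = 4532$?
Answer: $3 \sqrt{299} \approx 51.875$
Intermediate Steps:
$\sqrt{-1841 + H} = \sqrt{-1841 + 4532} = \sqrt{2691} = 3 \sqrt{299}$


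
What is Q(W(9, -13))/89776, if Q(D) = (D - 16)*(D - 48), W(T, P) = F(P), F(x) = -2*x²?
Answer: 34161/22444 ≈ 1.5221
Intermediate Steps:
W(T, P) = -2*P²
Q(D) = (-48 + D)*(-16 + D) (Q(D) = (-16 + D)*(-48 + D) = (-48 + D)*(-16 + D))
Q(W(9, -13))/89776 = (768 + (-2*(-13)²)² - (-128)*(-13)²)/89776 = (768 + (-2*169)² - (-128)*169)*(1/89776) = (768 + (-338)² - 64*(-338))*(1/89776) = (768 + 114244 + 21632)*(1/89776) = 136644*(1/89776) = 34161/22444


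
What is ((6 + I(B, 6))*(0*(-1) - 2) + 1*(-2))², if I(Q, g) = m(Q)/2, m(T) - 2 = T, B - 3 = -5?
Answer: 196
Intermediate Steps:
B = -2 (B = 3 - 5 = -2)
m(T) = 2 + T
I(Q, g) = 1 + Q/2 (I(Q, g) = (2 + Q)/2 = (2 + Q)*(½) = 1 + Q/2)
((6 + I(B, 6))*(0*(-1) - 2) + 1*(-2))² = ((6 + (1 + (½)*(-2)))*(0*(-1) - 2) + 1*(-2))² = ((6 + (1 - 1))*(0 - 2) - 2)² = ((6 + 0)*(-2) - 2)² = (6*(-2) - 2)² = (-12 - 2)² = (-14)² = 196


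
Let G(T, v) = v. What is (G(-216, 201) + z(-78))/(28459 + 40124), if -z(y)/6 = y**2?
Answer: -12101/22861 ≈ -0.52933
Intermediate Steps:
z(y) = -6*y**2
(G(-216, 201) + z(-78))/(28459 + 40124) = (201 - 6*(-78)**2)/(28459 + 40124) = (201 - 6*6084)/68583 = (201 - 36504)*(1/68583) = -36303*1/68583 = -12101/22861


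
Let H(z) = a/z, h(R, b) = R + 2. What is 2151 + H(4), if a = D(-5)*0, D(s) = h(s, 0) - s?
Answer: 2151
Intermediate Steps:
h(R, b) = 2 + R
D(s) = 2 (D(s) = (2 + s) - s = 2)
a = 0 (a = 2*0 = 0)
H(z) = 0 (H(z) = 0/z = 0)
2151 + H(4) = 2151 + 0 = 2151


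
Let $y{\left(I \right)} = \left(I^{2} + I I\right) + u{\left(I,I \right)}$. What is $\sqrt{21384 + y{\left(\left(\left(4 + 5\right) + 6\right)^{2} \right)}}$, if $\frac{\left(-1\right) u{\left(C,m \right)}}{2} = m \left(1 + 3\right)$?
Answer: $21 \sqrt{274} \approx 347.61$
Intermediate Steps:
$u{\left(C,m \right)} = - 8 m$ ($u{\left(C,m \right)} = - 2 m \left(1 + 3\right) = - 2 m 4 = - 2 \cdot 4 m = - 8 m$)
$y{\left(I \right)} = - 8 I + 2 I^{2}$ ($y{\left(I \right)} = \left(I^{2} + I I\right) - 8 I = \left(I^{2} + I^{2}\right) - 8 I = 2 I^{2} - 8 I = - 8 I + 2 I^{2}$)
$\sqrt{21384 + y{\left(\left(\left(4 + 5\right) + 6\right)^{2} \right)}} = \sqrt{21384 + 2 \left(\left(4 + 5\right) + 6\right)^{2} \left(-4 + \left(\left(4 + 5\right) + 6\right)^{2}\right)} = \sqrt{21384 + 2 \left(9 + 6\right)^{2} \left(-4 + \left(9 + 6\right)^{2}\right)} = \sqrt{21384 + 2 \cdot 15^{2} \left(-4 + 15^{2}\right)} = \sqrt{21384 + 2 \cdot 225 \left(-4 + 225\right)} = \sqrt{21384 + 2 \cdot 225 \cdot 221} = \sqrt{21384 + 99450} = \sqrt{120834} = 21 \sqrt{274}$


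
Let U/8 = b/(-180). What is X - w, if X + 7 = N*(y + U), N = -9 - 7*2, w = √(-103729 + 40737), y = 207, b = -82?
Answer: -218332/45 - 4*I*√3937 ≈ -4851.8 - 250.98*I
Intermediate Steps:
w = 4*I*√3937 (w = √(-62992) = 4*I*√3937 ≈ 250.98*I)
U = 164/45 (U = 8*(-82/(-180)) = 8*(-82*(-1/180)) = 8*(41/90) = 164/45 ≈ 3.6444)
N = -23 (N = -9 - 14 = -23)
X = -218332/45 (X = -7 - 23*(207 + 164/45) = -7 - 23*9479/45 = -7 - 218017/45 = -218332/45 ≈ -4851.8)
X - w = -218332/45 - 4*I*√3937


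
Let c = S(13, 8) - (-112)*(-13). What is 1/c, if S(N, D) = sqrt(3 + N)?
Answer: -1/1452 ≈ -0.00068871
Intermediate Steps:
c = -1452 (c = sqrt(3 + 13) - (-112)*(-13) = sqrt(16) - 112*13 = 4 - 1456 = -1452)
1/c = 1/(-1452) = -1/1452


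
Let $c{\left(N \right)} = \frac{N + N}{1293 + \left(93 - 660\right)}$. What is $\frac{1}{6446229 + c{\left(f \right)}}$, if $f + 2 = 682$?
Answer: $\frac{363}{2339981807} \approx 1.5513 \cdot 10^{-7}$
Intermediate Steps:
$f = 680$ ($f = -2 + 682 = 680$)
$c{\left(N \right)} = \frac{N}{363}$ ($c{\left(N \right)} = \frac{2 N}{1293 - 567} = \frac{2 N}{726} = 2 N \frac{1}{726} = \frac{N}{363}$)
$\frac{1}{6446229 + c{\left(f \right)}} = \frac{1}{6446229 + \frac{1}{363} \cdot 680} = \frac{1}{6446229 + \frac{680}{363}} = \frac{1}{\frac{2339981807}{363}} = \frac{363}{2339981807}$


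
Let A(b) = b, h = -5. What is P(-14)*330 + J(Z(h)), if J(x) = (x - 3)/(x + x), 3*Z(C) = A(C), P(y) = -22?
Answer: -36293/5 ≈ -7258.6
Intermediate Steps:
Z(C) = C/3
J(x) = (-3 + x)/(2*x) (J(x) = (-3 + x)/((2*x)) = (-3 + x)*(1/(2*x)) = (-3 + x)/(2*x))
P(-14)*330 + J(Z(h)) = -22*330 + (-3 + (⅓)*(-5))/(2*(((⅓)*(-5)))) = -7260 + (-3 - 5/3)/(2*(-5/3)) = -7260 + (½)*(-⅗)*(-14/3) = -7260 + 7/5 = -36293/5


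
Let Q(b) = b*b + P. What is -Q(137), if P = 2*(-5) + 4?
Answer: -18763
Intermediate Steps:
P = -6 (P = -10 + 4 = -6)
Q(b) = -6 + b² (Q(b) = b*b - 6 = b² - 6 = -6 + b²)
-Q(137) = -(-6 + 137²) = -(-6 + 18769) = -1*18763 = -18763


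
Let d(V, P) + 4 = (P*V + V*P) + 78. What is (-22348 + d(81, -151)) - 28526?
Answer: -75262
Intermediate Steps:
d(V, P) = 74 + 2*P*V (d(V, P) = -4 + ((P*V + V*P) + 78) = -4 + ((P*V + P*V) + 78) = -4 + (2*P*V + 78) = -4 + (78 + 2*P*V) = 74 + 2*P*V)
(-22348 + d(81, -151)) - 28526 = (-22348 + (74 + 2*(-151)*81)) - 28526 = (-22348 + (74 - 24462)) - 28526 = (-22348 - 24388) - 28526 = -46736 - 28526 = -75262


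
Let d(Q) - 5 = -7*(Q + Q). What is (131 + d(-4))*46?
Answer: 8832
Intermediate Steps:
d(Q) = 5 - 14*Q (d(Q) = 5 - 7*(Q + Q) = 5 - 14*Q)
(131 + d(-4))*46 = (131 + (5 - 14*(-4)))*46 = (131 + (5 + 56))*46 = (131 + 61)*46 = 192*46 = 8832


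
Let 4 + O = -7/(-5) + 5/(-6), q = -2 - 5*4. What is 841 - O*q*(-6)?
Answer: 6471/5 ≈ 1294.2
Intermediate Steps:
q = -22 (q = -2 - 20 = -22)
O = -103/30 (O = -4 + (-7/(-5) + 5/(-6)) = -4 + (-7*(-1/5) + 5*(-1/6)) = -4 + (7/5 - 5/6) = -4 + 17/30 = -103/30 ≈ -3.4333)
841 - O*q*(-6) = 841 - (-103/30*(-22))*(-6) = 841 - 1133*(-6)/15 = 841 - 1*(-2266/5) = 841 + 2266/5 = 6471/5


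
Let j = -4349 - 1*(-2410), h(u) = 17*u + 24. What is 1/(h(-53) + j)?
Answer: -1/2816 ≈ -0.00035511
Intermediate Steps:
h(u) = 24 + 17*u
j = -1939 (j = -4349 + 2410 = -1939)
1/(h(-53) + j) = 1/((24 + 17*(-53)) - 1939) = 1/((24 - 901) - 1939) = 1/(-877 - 1939) = 1/(-2816) = -1/2816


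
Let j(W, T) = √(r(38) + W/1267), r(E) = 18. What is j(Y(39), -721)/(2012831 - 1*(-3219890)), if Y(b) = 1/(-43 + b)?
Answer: √115579541/13259715014 ≈ 8.1079e-7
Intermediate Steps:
j(W, T) = √(18 + W/1267)
j(Y(39), -721)/(2012831 - 1*(-3219890)) = (√(28895202 + 1267/(-43 + 39))/1267)/(2012831 - 1*(-3219890)) = (√(28895202 + 1267/(-4))/1267)/(2012831 + 3219890) = (√(28895202 + 1267*(-¼))/1267)/5232721 = (√(28895202 - 1267/4)/1267)*(1/5232721) = (√(115579541/4)/1267)*(1/5232721) = ((√115579541/2)/1267)*(1/5232721) = (√115579541/2534)*(1/5232721) = √115579541/13259715014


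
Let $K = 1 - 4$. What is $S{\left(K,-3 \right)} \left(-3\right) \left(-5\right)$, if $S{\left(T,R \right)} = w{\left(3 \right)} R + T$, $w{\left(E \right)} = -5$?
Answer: $180$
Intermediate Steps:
$K = -3$ ($K = 1 - 4 = -3$)
$S{\left(T,R \right)} = T - 5 R$ ($S{\left(T,R \right)} = - 5 R + T = T - 5 R$)
$S{\left(K,-3 \right)} \left(-3\right) \left(-5\right) = \left(-3 - -15\right) \left(-3\right) \left(-5\right) = \left(-3 + 15\right) \left(-3\right) \left(-5\right) = 12 \left(-3\right) \left(-5\right) = \left(-36\right) \left(-5\right) = 180$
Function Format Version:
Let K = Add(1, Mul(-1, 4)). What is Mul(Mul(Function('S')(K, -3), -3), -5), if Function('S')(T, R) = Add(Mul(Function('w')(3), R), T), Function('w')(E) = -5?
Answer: 180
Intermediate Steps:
K = -3 (K = Add(1, -4) = -3)
Function('S')(T, R) = Add(T, Mul(-5, R)) (Function('S')(T, R) = Add(Mul(-5, R), T) = Add(T, Mul(-5, R)))
Mul(Mul(Function('S')(K, -3), -3), -5) = Mul(Mul(Add(-3, Mul(-5, -3)), -3), -5) = Mul(Mul(Add(-3, 15), -3), -5) = Mul(Mul(12, -3), -5) = Mul(-36, -5) = 180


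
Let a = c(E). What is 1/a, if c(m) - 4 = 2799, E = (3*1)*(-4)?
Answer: 1/2803 ≈ 0.00035676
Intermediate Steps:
E = -12 (E = 3*(-4) = -12)
c(m) = 2803 (c(m) = 4 + 2799 = 2803)
a = 2803
1/a = 1/2803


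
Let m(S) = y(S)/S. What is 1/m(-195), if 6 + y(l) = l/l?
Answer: 39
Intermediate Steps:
y(l) = -5 (y(l) = -6 + l/l = -6 + 1 = -5)
m(S) = -5/S
1/m(-195) = 1/(-5/(-195)) = 1/(-5*(-1/195)) = 1/(1/39) = 39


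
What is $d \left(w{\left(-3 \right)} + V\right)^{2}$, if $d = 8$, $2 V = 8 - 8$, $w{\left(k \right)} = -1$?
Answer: $8$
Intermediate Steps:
$V = 0$ ($V = \frac{8 - 8}{2} = \frac{1}{2} \cdot 0 = 0$)
$d \left(w{\left(-3 \right)} + V\right)^{2} = 8 \left(-1 + 0\right)^{2} = 8 \left(-1\right)^{2} = 8 \cdot 1 = 8$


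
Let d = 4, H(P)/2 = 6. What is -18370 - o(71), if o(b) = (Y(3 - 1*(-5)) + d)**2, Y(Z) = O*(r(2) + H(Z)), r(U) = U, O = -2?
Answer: -18946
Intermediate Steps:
H(P) = 12 (H(P) = 2*6 = 12)
Y(Z) = -28 (Y(Z) = -2*(2 + 12) = -2*14 = -28)
o(b) = 576 (o(b) = (-28 + 4)**2 = (-24)**2 = 576)
-18370 - o(71) = -18370 - 1*576 = -18370 - 576 = -18946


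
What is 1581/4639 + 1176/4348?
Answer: 3082413/5042593 ≈ 0.61128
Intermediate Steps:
1581/4639 + 1176/4348 = 1581*(1/4639) + 1176*(1/4348) = 1581/4639 + 294/1087 = 3082413/5042593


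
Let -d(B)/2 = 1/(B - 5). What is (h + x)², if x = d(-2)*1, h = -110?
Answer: 589824/49 ≈ 12037.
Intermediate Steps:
d(B) = -2/(-5 + B) (d(B) = -2/(B - 5) = -2/(-5 + B))
x = 2/7 (x = -2/(-5 - 2)*1 = -2/(-7)*1 = -2*(-⅐)*1 = (2/7)*1 = 2/7 ≈ 0.28571)
(h + x)² = (-110 + 2/7)² = (-768/7)² = 589824/49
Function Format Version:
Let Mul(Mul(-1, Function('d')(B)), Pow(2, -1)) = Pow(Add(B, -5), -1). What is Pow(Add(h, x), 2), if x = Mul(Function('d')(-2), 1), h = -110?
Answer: Rational(589824, 49) ≈ 12037.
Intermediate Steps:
Function('d')(B) = Mul(-2, Pow(Add(-5, B), -1)) (Function('d')(B) = Mul(-2, Pow(Add(B, -5), -1)) = Mul(-2, Pow(Add(-5, B), -1)))
x = Rational(2, 7) (x = Mul(Mul(-2, Pow(Add(-5, -2), -1)), 1) = Mul(Mul(-2, Pow(-7, -1)), 1) = Mul(Mul(-2, Rational(-1, 7)), 1) = Mul(Rational(2, 7), 1) = Rational(2, 7) ≈ 0.28571)
Pow(Add(h, x), 2) = Pow(Add(-110, Rational(2, 7)), 2) = Pow(Rational(-768, 7), 2) = Rational(589824, 49)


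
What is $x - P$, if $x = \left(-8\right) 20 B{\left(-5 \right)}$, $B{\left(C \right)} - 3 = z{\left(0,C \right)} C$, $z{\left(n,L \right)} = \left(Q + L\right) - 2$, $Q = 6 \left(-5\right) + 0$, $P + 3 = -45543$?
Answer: $15466$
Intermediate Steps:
$P = -45546$ ($P = -3 - 45543 = -45546$)
$Q = -30$ ($Q = -30 + 0 = -30$)
$z{\left(n,L \right)} = -32 + L$ ($z{\left(n,L \right)} = \left(-30 + L\right) - 2 = -32 + L$)
$B{\left(C \right)} = 3 + C \left(-32 + C\right)$ ($B{\left(C \right)} = 3 + \left(-32 + C\right) C = 3 + C \left(-32 + C\right)$)
$x = -30080$ ($x = \left(-8\right) 20 \left(3 - 5 \left(-32 - 5\right)\right) = - 160 \left(3 - -185\right) = - 160 \left(3 + 185\right) = \left(-160\right) 188 = -30080$)
$x - P = -30080 - -45546 = -30080 + 45546 = 15466$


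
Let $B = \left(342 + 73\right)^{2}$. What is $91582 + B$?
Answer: $263807$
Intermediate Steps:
$B = 172225$ ($B = 415^{2} = 172225$)
$91582 + B = 91582 + 172225 = 263807$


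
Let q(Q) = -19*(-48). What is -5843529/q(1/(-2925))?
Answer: -1947843/304 ≈ -6407.4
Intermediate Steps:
q(Q) = 912
-5843529/q(1/(-2925)) = -5843529/912 = -5843529*1/912 = -1947843/304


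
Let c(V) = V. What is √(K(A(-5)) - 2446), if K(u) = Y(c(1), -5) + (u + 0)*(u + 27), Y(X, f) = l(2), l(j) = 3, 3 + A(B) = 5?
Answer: 3*I*√265 ≈ 48.836*I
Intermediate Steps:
A(B) = 2 (A(B) = -3 + 5 = 2)
Y(X, f) = 3
K(u) = 3 + u*(27 + u) (K(u) = 3 + (u + 0)*(u + 27) = 3 + u*(27 + u))
√(K(A(-5)) - 2446) = √((3 + 2² + 27*2) - 2446) = √((3 + 4 + 54) - 2446) = √(61 - 2446) = √(-2385) = 3*I*√265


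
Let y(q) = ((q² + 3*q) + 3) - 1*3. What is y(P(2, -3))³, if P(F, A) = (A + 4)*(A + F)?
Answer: -8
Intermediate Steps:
P(F, A) = (4 + A)*(A + F)
y(q) = q² + 3*q (y(q) = (3 + q² + 3*q) - 3 = q² + 3*q)
y(P(2, -3))³ = (((-3)² + 4*(-3) + 4*2 - 3*2)*(3 + ((-3)² + 4*(-3) + 4*2 - 3*2)))³ = ((9 - 12 + 8 - 6)*(3 + (9 - 12 + 8 - 6)))³ = (-(3 - 1))³ = (-1*2)³ = (-2)³ = -8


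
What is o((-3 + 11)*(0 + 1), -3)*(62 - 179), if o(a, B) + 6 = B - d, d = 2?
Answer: 1287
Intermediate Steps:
o(a, B) = -8 + B (o(a, B) = -6 + (B - 1*2) = -6 + (B - 2) = -6 + (-2 + B) = -8 + B)
o((-3 + 11)*(0 + 1), -3)*(62 - 179) = (-8 - 3)*(62 - 179) = -11*(-117) = 1287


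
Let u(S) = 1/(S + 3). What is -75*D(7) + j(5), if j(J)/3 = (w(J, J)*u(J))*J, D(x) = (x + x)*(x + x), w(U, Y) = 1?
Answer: -117585/8 ≈ -14698.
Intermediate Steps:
u(S) = 1/(3 + S)
D(x) = 4*x² (D(x) = (2*x)*(2*x) = 4*x²)
j(J) = 3*J/(3 + J) (j(J) = 3*((1/(3 + J))*J) = 3*(J/(3 + J)) = 3*J/(3 + J))
-75*D(7) + j(5) = -300*7² + 3*5/(3 + 5) = -300*49 + 3*5/8 = -75*196 + 3*5*(⅛) = -14700 + 15/8 = -117585/8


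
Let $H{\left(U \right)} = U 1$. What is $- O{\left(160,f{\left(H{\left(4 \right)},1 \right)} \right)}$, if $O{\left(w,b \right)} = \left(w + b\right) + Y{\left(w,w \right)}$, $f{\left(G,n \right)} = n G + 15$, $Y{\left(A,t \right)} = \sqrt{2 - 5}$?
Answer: $-179 - i \sqrt{3} \approx -179.0 - 1.732 i$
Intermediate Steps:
$H{\left(U \right)} = U$
$Y{\left(A,t \right)} = i \sqrt{3}$ ($Y{\left(A,t \right)} = \sqrt{-3} = i \sqrt{3}$)
$f{\left(G,n \right)} = 15 + G n$ ($f{\left(G,n \right)} = G n + 15 = 15 + G n$)
$O{\left(w,b \right)} = b + w + i \sqrt{3}$ ($O{\left(w,b \right)} = \left(w + b\right) + i \sqrt{3} = \left(b + w\right) + i \sqrt{3} = b + w + i \sqrt{3}$)
$- O{\left(160,f{\left(H{\left(4 \right)},1 \right)} \right)} = - (\left(15 + 4 \cdot 1\right) + 160 + i \sqrt{3}) = - (\left(15 + 4\right) + 160 + i \sqrt{3}) = - (19 + 160 + i \sqrt{3}) = - (179 + i \sqrt{3}) = -179 - i \sqrt{3}$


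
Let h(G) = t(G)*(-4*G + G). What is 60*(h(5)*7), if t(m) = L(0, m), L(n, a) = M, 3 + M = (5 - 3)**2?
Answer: -6300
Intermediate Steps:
M = 1 (M = -3 + (5 - 3)**2 = -3 + 2**2 = -3 + 4 = 1)
L(n, a) = 1
t(m) = 1
h(G) = -3*G (h(G) = 1*(-4*G + G) = 1*(-3*G) = -3*G)
60*(h(5)*7) = 60*(-3*5*7) = 60*(-15*7) = 60*(-105) = -6300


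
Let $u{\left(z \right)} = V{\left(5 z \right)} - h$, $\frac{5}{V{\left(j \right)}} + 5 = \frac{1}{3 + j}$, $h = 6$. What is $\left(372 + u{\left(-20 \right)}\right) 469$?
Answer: $\frac{83196379}{486} \approx 1.7119 \cdot 10^{5}$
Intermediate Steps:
$V{\left(j \right)} = \frac{5}{-5 + \frac{1}{3 + j}}$
$u{\left(z \right)} = -6 + \frac{5 \left(-3 - 5 z\right)}{14 + 25 z}$ ($u{\left(z \right)} = \frac{5 \left(-3 - 5 z\right)}{14 + 5 \cdot 5 z} - 6 = \frac{5 \left(-3 - 5 z\right)}{14 + 25 z} - 6 = -6 + \frac{5 \left(-3 - 5 z\right)}{14 + 25 z}$)
$\left(372 + u{\left(-20 \right)}\right) 469 = \left(372 + \frac{-99 - -3500}{14 + 25 \left(-20\right)}\right) 469 = \left(372 + \frac{-99 + 3500}{14 - 500}\right) 469 = \left(372 + \frac{1}{-486} \cdot 3401\right) 469 = \left(372 - \frac{3401}{486}\right) 469 = \frac{177391}{486} \cdot 469 = \frac{83196379}{486}$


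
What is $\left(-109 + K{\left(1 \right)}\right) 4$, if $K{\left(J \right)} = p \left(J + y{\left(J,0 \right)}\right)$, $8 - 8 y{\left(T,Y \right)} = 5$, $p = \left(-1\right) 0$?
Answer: $-436$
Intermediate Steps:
$p = 0$
$y{\left(T,Y \right)} = \frac{3}{8}$ ($y{\left(T,Y \right)} = 1 - \frac{5}{8} = \frac{3}{8}$)
$K{\left(J \right)} = 0$ ($K{\left(J \right)} = 0 \left(J + \frac{3}{8}\right) = 0 \left(\frac{3}{8} + J\right) = 0$)
$\left(-109 + K{\left(1 \right)}\right) 4 = \left(-109 + 0\right) 4 = \left(-109\right) 4 = -436$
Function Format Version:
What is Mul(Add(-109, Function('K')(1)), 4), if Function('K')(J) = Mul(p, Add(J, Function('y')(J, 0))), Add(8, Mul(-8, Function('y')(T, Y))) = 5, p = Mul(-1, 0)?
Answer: -436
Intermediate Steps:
p = 0
Function('y')(T, Y) = Rational(3, 8) (Function('y')(T, Y) = Add(1, Mul(Rational(-1, 8), 5)) = Add(1, Rational(-5, 8)) = Rational(3, 8))
Function('K')(J) = 0 (Function('K')(J) = Mul(0, Add(J, Rational(3, 8))) = Mul(0, Add(Rational(3, 8), J)) = 0)
Mul(Add(-109, Function('K')(1)), 4) = Mul(Add(-109, 0), 4) = Mul(-109, 4) = -436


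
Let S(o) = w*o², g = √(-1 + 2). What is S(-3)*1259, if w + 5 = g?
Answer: -45324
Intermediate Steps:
g = 1 (g = √1 = 1)
w = -4 (w = -5 + 1 = -4)
S(o) = -4*o²
S(-3)*1259 = -4*(-3)²*1259 = -4*9*1259 = -36*1259 = -45324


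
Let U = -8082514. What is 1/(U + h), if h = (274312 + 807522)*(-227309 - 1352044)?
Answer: -1/1708605855916 ≈ -5.8527e-13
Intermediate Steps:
h = -1708597773402 (h = 1081834*(-1579353) = -1708597773402)
1/(U + h) = 1/(-8082514 - 1708597773402) = 1/(-1708605855916) = -1/1708605855916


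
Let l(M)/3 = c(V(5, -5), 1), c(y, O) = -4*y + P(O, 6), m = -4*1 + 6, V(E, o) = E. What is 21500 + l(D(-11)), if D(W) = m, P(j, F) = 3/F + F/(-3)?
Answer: 42871/2 ≈ 21436.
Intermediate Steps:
P(j, F) = 3/F - F/3 (P(j, F) = 3/F + F*(-1/3) = 3/F - F/3)
m = 2 (m = -4 + 6 = 2)
D(W) = 2
c(y, O) = -3/2 - 4*y (c(y, O) = -4*y + (3/6 - 1/3*6) = -4*y + (3*(1/6) - 2) = -4*y + (1/2 - 2) = -4*y - 3/2 = -3/2 - 4*y)
l(M) = -129/2 (l(M) = 3*(-3/2 - 4*5) = 3*(-3/2 - 20) = 3*(-43/2) = -129/2)
21500 + l(D(-11)) = 21500 - 129/2 = 42871/2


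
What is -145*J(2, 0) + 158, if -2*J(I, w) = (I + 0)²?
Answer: 448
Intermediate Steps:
J(I, w) = -I²/2 (J(I, w) = -(I + 0)²/2 = -I²/2)
-145*J(2, 0) + 158 = -(-145)*2²/2 + 158 = -(-145)*4/2 + 158 = -145*(-2) + 158 = 290 + 158 = 448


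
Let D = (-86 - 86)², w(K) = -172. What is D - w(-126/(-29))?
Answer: 29756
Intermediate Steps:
D = 29584 (D = (-172)² = 29584)
D - w(-126/(-29)) = 29584 - 1*(-172) = 29584 + 172 = 29756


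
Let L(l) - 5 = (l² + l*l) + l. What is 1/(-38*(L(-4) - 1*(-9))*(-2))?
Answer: 1/3192 ≈ 0.00031328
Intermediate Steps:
L(l) = 5 + l + 2*l² (L(l) = 5 + ((l² + l*l) + l) = 5 + ((l² + l²) + l) = 5 + (2*l² + l) = 5 + (l + 2*l²) = 5 + l + 2*l²)
1/(-38*(L(-4) - 1*(-9))*(-2)) = 1/(-38*((5 - 4 + 2*(-4)²) - 1*(-9))*(-2)) = 1/(-38*((5 - 4 + 2*16) + 9)*(-2)) = 1/(-38*((5 - 4 + 32) + 9)*(-2)) = 1/(-38*(33 + 9)*(-2)) = 1/(-38*42*(-2)) = 1/(-1596*(-2)) = 1/3192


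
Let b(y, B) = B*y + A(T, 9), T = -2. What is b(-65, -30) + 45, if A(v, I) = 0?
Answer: 1995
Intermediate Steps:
b(y, B) = B*y (b(y, B) = B*y + 0 = B*y)
b(-65, -30) + 45 = -30*(-65) + 45 = 1950 + 45 = 1995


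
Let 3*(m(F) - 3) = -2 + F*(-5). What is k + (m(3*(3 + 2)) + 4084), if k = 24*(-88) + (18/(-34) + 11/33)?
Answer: 99406/51 ≈ 1949.1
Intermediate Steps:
m(F) = 7/3 - 5*F/3 (m(F) = 3 + (-2 + F*(-5))/3 = 3 + (-2 - 5*F)/3 = 3 + (-⅔ - 5*F/3) = 7/3 - 5*F/3)
k = -107722/51 (k = -2112 + (18*(-1/34) + 11*(1/33)) = -2112 + (-9/17 + ⅓) = -2112 - 10/51 = -107722/51 ≈ -2112.2)
k + (m(3*(3 + 2)) + 4084) = -107722/51 + ((7/3 - 5*(3 + 2)) + 4084) = -107722/51 + ((7/3 - 5*5) + 4084) = -107722/51 + ((7/3 - 5/3*15) + 4084) = -107722/51 + ((7/3 - 25) + 4084) = -107722/51 + (-68/3 + 4084) = -107722/51 + 12184/3 = 99406/51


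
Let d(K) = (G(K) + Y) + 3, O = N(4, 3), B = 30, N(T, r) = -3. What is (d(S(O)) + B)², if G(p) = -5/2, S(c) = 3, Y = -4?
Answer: 2809/4 ≈ 702.25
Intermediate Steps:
O = -3
G(p) = -5/2 (G(p) = -5*½ = -5/2)
d(K) = -7/2 (d(K) = (-5/2 - 4) + 3 = -13/2 + 3 = -7/2)
(d(S(O)) + B)² = (-7/2 + 30)² = (53/2)² = 2809/4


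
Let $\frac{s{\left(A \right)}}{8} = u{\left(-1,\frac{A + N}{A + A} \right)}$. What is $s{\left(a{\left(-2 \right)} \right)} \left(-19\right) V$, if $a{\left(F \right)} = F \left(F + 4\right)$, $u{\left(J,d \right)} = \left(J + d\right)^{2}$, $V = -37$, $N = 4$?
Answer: $5624$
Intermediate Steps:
$a{\left(F \right)} = F \left(4 + F\right)$
$s{\left(A \right)} = 8 \left(-1 + \frac{4 + A}{2 A}\right)^{2}$ ($s{\left(A \right)} = 8 \left(-1 + \frac{A + 4}{A + A}\right)^{2} = 8 \left(-1 + \frac{4 + A}{2 A}\right)^{2}$)
$s{\left(a{\left(-2 \right)} \right)} \left(-19\right) V = \frac{2 \left(-4 - 2 \left(4 - 2\right)\right)^{2}}{4 \left(4 - 2\right)^{2}} \left(-19\right) \left(-37\right) = \frac{2 \left(-4 - 4\right)^{2}}{16} \left(-19\right) \left(-37\right) = 2 \cdot \frac{1}{16} \left(-8\right)^{2} \left(-19\right) \left(-37\right) = 2 \cdot \frac{1}{16} \cdot 64 \left(-19\right) \left(-37\right) = 8 \left(-19\right) \left(-37\right) = \left(-152\right) \left(-37\right) = 5624$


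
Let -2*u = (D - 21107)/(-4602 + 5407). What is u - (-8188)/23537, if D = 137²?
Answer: 4872299/2706755 ≈ 1.8001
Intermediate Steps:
D = 18769
u = 167/115 (u = -(18769 - 21107)/(2*(-4602 + 5407)) = -(-1169)/805 = -½*(-334/115) = 167/115 ≈ 1.4522)
u - (-8188)/23537 = 167/115 - (-8188)/23537 = 167/115 - 1*(-8188/23537) = 167/115 + 8188/23537 = 4872299/2706755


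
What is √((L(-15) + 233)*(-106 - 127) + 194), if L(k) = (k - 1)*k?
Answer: I*√110015 ≈ 331.69*I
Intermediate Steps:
L(k) = k*(-1 + k) (L(k) = (-1 + k)*k = k*(-1 + k))
√((L(-15) + 233)*(-106 - 127) + 194) = √((-15*(-1 - 15) + 233)*(-106 - 127) + 194) = √((-15*(-16) + 233)*(-233) + 194) = √((240 + 233)*(-233) + 194) = √(473*(-233) + 194) = √(-110209 + 194) = √(-110015) = I*√110015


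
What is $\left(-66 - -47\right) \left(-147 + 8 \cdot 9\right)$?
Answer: $1425$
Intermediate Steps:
$\left(-66 - -47\right) \left(-147 + 8 \cdot 9\right) = \left(-66 + 47\right) \left(-147 + 72\right) = \left(-19\right) \left(-75\right) = 1425$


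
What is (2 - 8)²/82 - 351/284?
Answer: -9279/11644 ≈ -0.79689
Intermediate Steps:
(2 - 8)²/82 - 351/284 = (-6)²*(1/82) - 351*1/284 = 36*(1/82) - 351/284 = 18/41 - 351/284 = -9279/11644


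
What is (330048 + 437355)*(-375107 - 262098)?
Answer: -488993028615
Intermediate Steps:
(330048 + 437355)*(-375107 - 262098) = 767403*(-637205) = -488993028615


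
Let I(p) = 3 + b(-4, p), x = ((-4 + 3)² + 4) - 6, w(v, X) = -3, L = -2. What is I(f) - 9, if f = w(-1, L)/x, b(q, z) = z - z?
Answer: -6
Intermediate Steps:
b(q, z) = 0
x = -1 (x = ((-1)² + 4) - 6 = (1 + 4) - 6 = 5 - 6 = -1)
f = 3 (f = -3/(-1) = -3*(-1) = 3)
I(p) = 3 (I(p) = 3 + 0 = 3)
I(f) - 9 = 3 - 9 = -6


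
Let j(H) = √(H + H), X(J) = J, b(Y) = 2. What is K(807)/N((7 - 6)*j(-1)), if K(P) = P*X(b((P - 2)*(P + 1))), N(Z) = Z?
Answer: -807*I*√2 ≈ -1141.3*I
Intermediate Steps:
j(H) = √2*√H (j(H) = √(2*H) = √2*√H)
K(P) = 2*P (K(P) = P*2 = 2*P)
K(807)/N((7 - 6)*j(-1)) = (2*807)/(((7 - 6)*(√2*√(-1)))) = 1614/((1*(√2*I))) = 1614/((1*(I*√2))) = 1614/((I*√2)) = 1614*(-I*√2/2) = -807*I*√2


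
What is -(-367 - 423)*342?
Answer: 270180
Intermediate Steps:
-(-367 - 423)*342 = -(-790)*342 = -1*(-270180) = 270180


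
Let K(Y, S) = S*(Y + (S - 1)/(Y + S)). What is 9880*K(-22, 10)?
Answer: -2247700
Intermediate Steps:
K(Y, S) = S*(Y + (-1 + S)/(S + Y))
9880*K(-22, 10) = 9880*(10*(-1 + 10 + (-22)² + 10*(-22))/(10 - 22)) = 9880*(10*(-1 + 10 + 484 - 220)/(-12)) = 9880*(10*(-1/12)*273) = 9880*(-455/2) = -2247700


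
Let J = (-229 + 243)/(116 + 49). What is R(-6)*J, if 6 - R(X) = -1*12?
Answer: 84/55 ≈ 1.5273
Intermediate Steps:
R(X) = 18 (R(X) = 6 - (-1)*12 = 6 - 1*(-12) = 6 + 12 = 18)
J = 14/165 ≈ 0.084849
R(-6)*J = 18*(14/165) = 84/55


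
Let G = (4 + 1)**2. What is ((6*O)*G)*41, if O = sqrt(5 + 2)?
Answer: 6150*sqrt(7) ≈ 16271.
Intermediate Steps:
O = sqrt(7) ≈ 2.6458
G = 25 (G = 5**2 = 25)
((6*O)*G)*41 = ((6*sqrt(7))*25)*41 = (150*sqrt(7))*41 = 6150*sqrt(7)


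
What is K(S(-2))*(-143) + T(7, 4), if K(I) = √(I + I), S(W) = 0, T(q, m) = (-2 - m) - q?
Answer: -13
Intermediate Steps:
T(q, m) = -2 - m - q
K(I) = √2*√I (K(I) = √(2*I) = √2*√I)
K(S(-2))*(-143) + T(7, 4) = (√2*√0)*(-143) + (-2 - 1*4 - 1*7) = (√2*0)*(-143) + (-2 - 4 - 7) = 0*(-143) - 13 = 0 - 13 = -13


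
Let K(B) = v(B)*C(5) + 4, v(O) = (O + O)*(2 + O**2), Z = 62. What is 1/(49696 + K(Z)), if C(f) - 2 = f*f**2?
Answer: 1/60616508 ≈ 1.6497e-8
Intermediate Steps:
C(f) = 2 + f**3 (C(f) = 2 + f*f**2 = 2 + f**3)
v(O) = 2*O*(2 + O**2) (v(O) = (2*O)*(2 + O**2) = 2*O*(2 + O**2))
K(B) = 4 + 254*B*(2 + B**2) (K(B) = (2*B*(2 + B**2))*(2 + 5**3) + 4 = (2*B*(2 + B**2))*(2 + 125) + 4 = (2*B*(2 + B**2))*127 + 4 = 254*B*(2 + B**2) + 4 = 4 + 254*B*(2 + B**2))
1/(49696 + K(Z)) = 1/(49696 + (4 + 254*62**3 + 508*62)) = 1/(49696 + (4 + 254*238328 + 31496)) = 1/(49696 + (4 + 60535312 + 31496)) = 1/(49696 + 60566812) = 1/60616508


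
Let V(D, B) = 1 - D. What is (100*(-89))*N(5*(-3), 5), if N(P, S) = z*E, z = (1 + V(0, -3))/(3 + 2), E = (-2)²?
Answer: -14240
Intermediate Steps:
E = 4
z = ⅖ (z = (1 + (1 - 1*0))/(3 + 2) = (1 + (1 + 0))/5 = (1 + 1)*(⅕) = 2*(⅕) = ⅖ ≈ 0.40000)
N(P, S) = 8/5 (N(P, S) = (⅖)*4 = 8/5)
(100*(-89))*N(5*(-3), 5) = (100*(-89))*(8/5) = -8900*8/5 = -14240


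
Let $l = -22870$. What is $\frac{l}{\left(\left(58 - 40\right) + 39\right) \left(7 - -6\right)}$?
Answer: $- \frac{22870}{741} \approx -30.864$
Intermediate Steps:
$\frac{l}{\left(\left(58 - 40\right) + 39\right) \left(7 - -6\right)} = - \frac{22870}{\left(\left(58 - 40\right) + 39\right) \left(7 - -6\right)} = - \frac{22870}{\left(18 + 39\right) \left(7 + 6\right)} = - \frac{22870}{57 \cdot 13} = - \frac{22870}{741}$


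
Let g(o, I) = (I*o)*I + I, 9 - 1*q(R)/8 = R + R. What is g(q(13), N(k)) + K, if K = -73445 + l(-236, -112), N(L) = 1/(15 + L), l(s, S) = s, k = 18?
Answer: -80238712/1089 ≈ -73681.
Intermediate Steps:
q(R) = 72 - 16*R (q(R) = 72 - 8*(R + R) = 72 - 16*R)
g(o, I) = I + o*I² (g(o, I) = o*I² + I = I + o*I²)
K = -73681 (K = -73445 - 236 = -73681)
g(q(13), N(k)) + K = (1 + (72 - 16*13)/(15 + 18))/(15 + 18) - 73681 = (1 + (72 - 208)/33)/33 - 73681 = (1 + (1/33)*(-136))/33 - 73681 = (1 - 136/33)/33 - 73681 = (1/33)*(-103/33) - 73681 = -103/1089 - 73681 = -80238712/1089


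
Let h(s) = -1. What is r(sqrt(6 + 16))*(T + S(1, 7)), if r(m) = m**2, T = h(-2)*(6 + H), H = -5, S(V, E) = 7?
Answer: 132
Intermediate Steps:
T = -1 (T = -(6 - 5) = -1*1 = -1)
r(sqrt(6 + 16))*(T + S(1, 7)) = (sqrt(6 + 16))**2*(-1 + 7) = (sqrt(22))**2*6 = 22*6 = 132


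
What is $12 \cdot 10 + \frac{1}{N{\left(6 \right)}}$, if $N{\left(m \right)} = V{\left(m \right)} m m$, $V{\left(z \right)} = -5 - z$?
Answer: $\frac{47519}{396} \approx 120.0$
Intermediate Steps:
$N{\left(m \right)} = m^{2} \left(-5 - m\right)$ ($N{\left(m \right)} = \left(-5 - m\right) m m = m \left(-5 - m\right) m = m^{2} \left(-5 - m\right)$)
$12 \cdot 10 + \frac{1}{N{\left(6 \right)}} = 12 \cdot 10 + \frac{1}{6^{2} \left(-5 - 6\right)} = 120 + \frac{1}{36 \left(-5 - 6\right)} = 120 + \frac{1}{36 \left(-11\right)} = 120 + \frac{1}{-396} = 120 - \frac{1}{396} = \frac{47519}{396}$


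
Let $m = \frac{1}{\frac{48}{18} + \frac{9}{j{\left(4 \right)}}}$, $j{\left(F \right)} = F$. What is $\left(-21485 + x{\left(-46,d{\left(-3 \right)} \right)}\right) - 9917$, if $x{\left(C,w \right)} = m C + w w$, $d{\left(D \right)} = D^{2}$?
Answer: $- \frac{1848491}{59} \approx -31330.0$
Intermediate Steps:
$m = \frac{12}{59}$ ($m = \frac{1}{\frac{48}{18} + \frac{9}{4}} = \frac{1}{48 \cdot \frac{1}{18} + 9 \cdot \frac{1}{4}} = \frac{1}{\frac{8}{3} + \frac{9}{4}} = \frac{1}{\frac{59}{12}} = \frac{12}{59} \approx 0.20339$)
$x{\left(C,w \right)} = w^{2} + \frac{12 C}{59}$ ($x{\left(C,w \right)} = \frac{12 C}{59} + w w = \frac{12 C}{59} + w^{2} = w^{2} + \frac{12 C}{59}$)
$\left(-21485 + x{\left(-46,d{\left(-3 \right)} \right)}\right) - 9917 = \left(-21485 + \left(\left(\left(-3\right)^{2}\right)^{2} + \frac{12}{59} \left(-46\right)\right)\right) - 9917 = \left(-21485 - \left(\frac{552}{59} - 9^{2}\right)\right) - 9917 = \left(-21485 + \left(81 - \frac{552}{59}\right)\right) - 9917 = \left(-21485 + \frac{4227}{59}\right) - 9917 = - \frac{1263388}{59} - 9917 = - \frac{1848491}{59}$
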